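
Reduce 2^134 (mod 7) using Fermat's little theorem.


Fermat's little theorem: if p is prime and gcd(a,p)=1, then a^(p-1) ≡ 1 (mod p)
p = 7 is prime, gcd(2,7) = 1
Reduce exponent: 134 mod 6 = 2
So 2^134 ≡ 2^2 (mod 7)
2^2 mod 7 = 4

2^134 ≡ 4 (mod 7)


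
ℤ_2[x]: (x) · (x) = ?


Expand and collect like terms; reduce coefficients mod 2:
x^0: 0·0 = 0 ≡ 0 (mod 2)
x^1: 0·1 + 1·0 = 0 ≡ 0 (mod 2)
x^2: 1·1 = 1 ≡ 1 (mod 2)
Result: x^2

f · g = x^2


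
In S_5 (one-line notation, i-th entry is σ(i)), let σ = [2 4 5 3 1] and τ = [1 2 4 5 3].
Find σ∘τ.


σ∘τ: apply τ first, then σ
1 →τ 1 →σ 2
2 →τ 2 →σ 4
3 →τ 4 →σ 3
4 →τ 5 →σ 1
5 →τ 3 →σ 5

σ∘τ = [2 4 3 1 5]


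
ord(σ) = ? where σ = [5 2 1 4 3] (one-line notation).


Cycle decomposition: (1 5 3)
Cycle lengths: 3
Order = lcm(3) = 3

ord(σ) = 3


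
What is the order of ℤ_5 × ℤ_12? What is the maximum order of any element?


|ℤ_5 × ℤ_12| = 5 × 12 = 60
Max element order = lcm(5,12) = 60
Cyclic? Yes (gcd=1)

|ℤ_5×ℤ_12| = 60, max element order = 60


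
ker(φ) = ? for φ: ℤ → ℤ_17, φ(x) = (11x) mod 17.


Kernel = preimage of identity
ker(φ) = {x ∈ ℤ : 11x ≡ 0 (mod 17)}. gcd(11,17) = 1, so 11x ≡ 0 (mod 17) ⟺ x ≡ 0 (mod 17/1 = 17). Hence ker(φ) = 17ℤ

ker(φ) = 17ℤ


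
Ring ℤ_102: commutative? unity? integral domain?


ℤ_102 is a commutative ring with unity 1; 102 = 2×51 is composite, so 2·51 ≡ 0 gives zero divisors (not an integral domain)
Commutative: Yes
Integral domain: No
Has unity: Yes

ℤ_102: Commutative=Yes, Unity=Yes


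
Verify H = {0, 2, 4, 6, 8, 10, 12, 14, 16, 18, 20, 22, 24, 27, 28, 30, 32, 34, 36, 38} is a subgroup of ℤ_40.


Subgroup test for H = {0, 2, 4, 6, 8, 10, 12, 14, 16, 18, 20, 22, 24, 27, 28, 30, 32, 34, 36, 38} in (ℤ_40, +):
(1) 0 ∈ H? Yes
(2) Closure: for all a,b ∈ H, (a+b) mod 40 ∈ H? No  [counterexample: 2 + 24 = 26 ∉ H]
(3) Inverses: for all a ∈ H, -a mod 40 ∈ H? No

No, H is not a subgroup of ℤ_40


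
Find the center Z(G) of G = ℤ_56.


Z(G) = {g ∈ G | gx = xg for all x ∈ G}
ℤ_56 is abelian, so Z(G) = G

Z(ℤ_56) = ℤ_56


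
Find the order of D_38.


|D_n| = 2n (n rotations and n reflections)
|D_38| = 2×38 = 76

|D_38| = 76


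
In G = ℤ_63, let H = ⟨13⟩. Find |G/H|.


|⟨13⟩| = n / gcd(13, 63) = 63 / 1 = 63
H is normal (ℤ_63 is abelian).
|G/H| = |G| / |H| = 63 / 63 = 1

|G/H| = 1


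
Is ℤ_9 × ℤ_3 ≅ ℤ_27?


Comparing ℤ_9 × ℤ_3 and ℤ_27:
gcd(9,3) = 3 ≠ 1. Max element order in ℤ_9×ℤ_3 is lcm(9,3) = 9 < 27, so it has no element of order 27

No, ℤ_9 × ℤ_3 ≇ ℤ_27


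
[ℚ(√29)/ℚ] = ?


√29 has minimal polynomial x² - 29 (irreducible over ℚ since 29 is squarefree)

[ℚ(√29)/ℚ] = 2


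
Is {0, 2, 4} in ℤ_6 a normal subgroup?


H = {0, 2, 4} in ℤ_6
ℤ_6 is abelian; every subgroup of an abelian group is normal

Yes, normal subgroup


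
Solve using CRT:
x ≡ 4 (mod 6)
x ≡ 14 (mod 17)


m₁ = 6, m₂ = 17, gcd = 1, so CRT applies. M = m₁·m₂ = 102
Let M₁ = M/m₁ = 17, M₂ = M/m₂ = 6
Find y₁ ≡ M₁⁻¹ (mod m₁): 17⁻¹ ≡ 5 (mod 6)
Find y₂ ≡ M₂⁻¹ (mod m₂): 6⁻¹ ≡ 3 (mod 17)
x = a₁·M₁·y₁ + a₂·M₂·y₂ = 4·17·5 + 14·6·3 = 592
Reduce mod 102: x ≡ 82
Check: 82 mod 6 = 4 ✓, 82 mod 17 = 14 ✓

x ≡ 82 (mod 102)


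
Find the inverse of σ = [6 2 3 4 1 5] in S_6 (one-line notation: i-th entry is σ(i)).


To find σ⁻¹, swap domain and range:
σ(1) = 6 → σ⁻¹(6) = 1
σ(2) = 2 → σ⁻¹(2) = 2
σ(3) = 3 → σ⁻¹(3) = 3
σ(4) = 4 → σ⁻¹(4) = 4
σ(5) = 1 → σ⁻¹(1) = 5
σ(6) = 5 → σ⁻¹(5) = 6

σ⁻¹ = [5 2 3 4 6 1]


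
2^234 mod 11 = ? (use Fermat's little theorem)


Fermat's little theorem: if p is prime and gcd(a,p)=1, then a^(p-1) ≡ 1 (mod p)
p = 11 is prime, gcd(2,11) = 1
Reduce exponent: 234 mod 10 = 4
So 2^234 ≡ 2^4 (mod 11)
2^4 mod 11 = 5

2^234 ≡ 5 (mod 11)


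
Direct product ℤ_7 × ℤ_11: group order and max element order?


|ℤ_7 × ℤ_11| = 7 × 11 = 77
Max element order = lcm(7,11) = 77
Cyclic? Yes (gcd=1)

|ℤ_7×ℤ_11| = 77, max element order = 77


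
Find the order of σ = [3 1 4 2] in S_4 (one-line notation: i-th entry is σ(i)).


Cycle decomposition: (1 3 4 2)
Cycle lengths: 4
Order = lcm(4) = 4

ord(σ) = 4


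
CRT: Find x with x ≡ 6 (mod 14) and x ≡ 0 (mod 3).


m₁ = 14, m₂ = 3, gcd = 1, so CRT applies. M = m₁·m₂ = 42
Let M₁ = M/m₁ = 3, M₂ = M/m₂ = 14
Find y₁ ≡ M₁⁻¹ (mod m₁): 3⁻¹ ≡ 5 (mod 14)
Find y₂ ≡ M₂⁻¹ (mod m₂): 14⁻¹ ≡ 2 (mod 3)
x = a₁·M₁·y₁ + a₂·M₂·y₂ = 6·3·5 + 0·14·2 = 90
Reduce mod 42: x ≡ 6
Check: 6 mod 14 = 6 ✓, 6 mod 3 = 0 ✓

x ≡ 6 (mod 42)


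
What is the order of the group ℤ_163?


ℤ_n has n elements.

|ℤ_163| = 163


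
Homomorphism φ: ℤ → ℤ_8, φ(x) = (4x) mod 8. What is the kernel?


Kernel = preimage of identity
ker(φ) = {x ∈ ℤ : 4x ≡ 0 (mod 8)}. gcd(4,8) = 4, so 4x ≡ 0 (mod 8) ⟺ x ≡ 0 (mod 8/4 = 2). Hence ker(φ) = 2ℤ

ker(φ) = 2ℤ


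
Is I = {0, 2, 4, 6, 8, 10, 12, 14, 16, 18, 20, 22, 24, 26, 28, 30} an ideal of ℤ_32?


Check ideal conditions for I = {0, 2, 4, 6, 8, 10, 12, 14, 16, 18, 20, 22, 24, 26, 28, 30} in ℤ_32:
(1) I is an additive subgroup? Yes
(2) For r ∈ ℤ_32 and a ∈ I: r·a ∈ I? Yes

Yes, I is an ideal of ℤ_32


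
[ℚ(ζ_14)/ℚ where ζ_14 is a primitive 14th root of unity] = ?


[ℚ(ζ_n):ℚ] = deg Φ_n(x) = φ(n). Here φ(14) = 6

[ℚ(ζ_14)/ℚ where ζ_14 is a primitive 14th root of unity] = 6


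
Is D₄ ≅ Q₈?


Comparing D₄ and Q₈:
D₄ has 5 elements of order 2; Q₈ has only 1

No, D₄ ≇ Q₈


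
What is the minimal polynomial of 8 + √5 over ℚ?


Let α = 8 + √5. Then α - 8 = √5, so (α - 8)² = 5, giving α² - 16α + 59 = 0. Degree 2 and α ∉ ℚ, so this is the minimal polynomial.

Minimal polynomial: x² - 16x + 59


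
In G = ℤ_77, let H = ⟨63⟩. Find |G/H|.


|⟨63⟩| = n / gcd(63, 77) = 77 / 7 = 11
H is normal (ℤ_77 is abelian).
|G/H| = |G| / |H| = 77 / 11 = 7

|G/H| = 7


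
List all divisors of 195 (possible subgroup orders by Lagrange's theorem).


Lagrange's theorem: |H| divides |G|
|G| = 195
Divisors of 195: 1, 3, 5, 13, 15, 39, 65, 195

Possible subgroup orders: {1, 3, 5, 13, 15, 39, 65, 195}


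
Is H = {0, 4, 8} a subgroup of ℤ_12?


Subgroup test for H = {0, 4, 8} in (ℤ_12, +):
(1) 0 ∈ H? Yes
(2) Closure: for all a,b ∈ H, (a+b) mod 12 ∈ H? Yes
(3) Inverses: for all a ∈ H, -a mod 12 ∈ H? Yes

Yes, H is a subgroup of ℤ_12


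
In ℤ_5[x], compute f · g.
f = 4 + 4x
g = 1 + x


Expand and collect like terms; reduce coefficients mod 5:
x^0: 4·1 = 4 ≡ 4 (mod 5)
x^1: 4·1 + 4·1 = 8 ≡ 3 (mod 5)
x^2: 4·1 = 4 ≡ 4 (mod 5)
Result: 4 + 3x + 4x^2

f · g = 4 + 3x + 4x^2


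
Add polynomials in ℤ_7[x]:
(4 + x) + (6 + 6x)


Add coefficients mod 7:
x^0: 4 + 6 = 3 (mod 7)
x^1: 1 + 6 = 0 (mod 7)
Result: 3

f + g = 3


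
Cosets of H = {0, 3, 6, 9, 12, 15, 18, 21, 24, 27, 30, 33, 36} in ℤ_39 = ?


H = {0, 3, 6, 9, 12, 15, 18, 21, 24, 27, 30, 33, 36}, |H| = 13
Number of cosets = |G|/|H| = 39/13 = 3
0 + H = {0, 3, 6, 9, 12, 15, 18, 21, 24, 27, 30, 33, 36}
1 + H = {1, 4, 7, 10, 13, 16, 19, 22, 25, 28, 31, 34, 37}
2 + H = {2, 5, 8, 11, 14, 17, 20, 23, 26, 29, 32, 35, 38}

Cosets: 0+H={0,3,6,9,12,15,18,21,24,27,30,33,36}; 1+H={1,4,7,10,13,16,19,22,25,28,31,34,37}; 2+H={2,5,8,11,14,17,20,23,26,29,32,35,38}


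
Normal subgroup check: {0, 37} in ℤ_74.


H = {0, 37} in ℤ_74
ℤ_74 is abelian; every subgroup of an abelian group is normal

Yes, normal subgroup


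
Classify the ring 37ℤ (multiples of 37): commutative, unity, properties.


37ℤ is a commutative ring under +,× but has no multiplicative identity (1 ∉ 37ℤ); it has no zero divisors, but without unity it is not an integral domain
Commutative: Yes
Integral domain: No
Has unity: No

37ℤ (multiples of 37): Commutative=Yes, Unity=No


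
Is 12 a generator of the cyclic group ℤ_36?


g generates ℤ_n iff gcd(g, n) = 1
gcd(12, 36) = 12
Since gcd = 12 ≠ 1, ⟨12⟩ has order 3 < 36, so 12 is not a generator.

No, 12 does not generate ℤ_36


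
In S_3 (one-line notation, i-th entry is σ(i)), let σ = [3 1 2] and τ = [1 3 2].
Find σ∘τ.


σ∘τ: apply τ first, then σ
1 →τ 1 →σ 3
2 →τ 3 →σ 2
3 →τ 2 →σ 1

σ∘τ = [3 2 1]


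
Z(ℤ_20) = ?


Z(G) = {g ∈ G | gx = xg for all x ∈ G}
ℤ_20 is abelian, so Z(G) = G

Z(ℤ_20) = ℤ_20


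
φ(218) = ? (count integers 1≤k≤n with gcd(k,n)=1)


Factor n: 218 = 2 × 109
φ(n) = n · ∏(1 - 1/p) over distinct primes p | n
φ(218) = 218 · (1 - 1/2) · (1 - 1/109) = 108

φ(218) = 108


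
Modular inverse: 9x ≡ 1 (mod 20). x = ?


Use the extended Euclidean algorithm to write 1 = 9·s + 20·t; then s mod 20 is the inverse.
Euclidean algorithm:
  9 = 0·20 + 9
  20 = 2·9 + 2
  9 = 4·2 + 1
  2 = 2·1 + 0
gcd(9,20) = 1
Back-substitution gives: 9·(9) + 20·(-4) = 1
So 9⁻¹ ≡ 9 ≡ 9 (mod 20)
Check: 9 × 9 = 81 ≡ 1 (mod 20) ✓

9⁻¹ ≡ 9 (mod 20)


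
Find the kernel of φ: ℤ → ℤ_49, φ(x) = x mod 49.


Kernel = preimage of identity
ker(φ) = {x ∈ ℤ : x ≡ 0 (mod 49)} = 49ℤ = {0, ±49, ±98, ...}

ker(φ) = 49ℤ


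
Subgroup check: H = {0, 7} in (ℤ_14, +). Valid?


Subgroup test for H = {0, 7} in (ℤ_14, +):
(1) 0 ∈ H? Yes
(2) Closure: for all a,b ∈ H, (a+b) mod 14 ∈ H? Yes
(3) Inverses: for all a ∈ H, -a mod 14 ∈ H? Yes

Yes, H is a subgroup of ℤ_14


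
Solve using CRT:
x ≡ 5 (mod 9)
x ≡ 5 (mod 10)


m₁ = 9, m₂ = 10, gcd = 1, so CRT applies. M = m₁·m₂ = 90
Let M₁ = M/m₁ = 10, M₂ = M/m₂ = 9
Find y₁ ≡ M₁⁻¹ (mod m₁): 10⁻¹ ≡ 1 (mod 9)
Find y₂ ≡ M₂⁻¹ (mod m₂): 9⁻¹ ≡ 9 (mod 10)
x = a₁·M₁·y₁ + a₂·M₂·y₂ = 5·10·1 + 5·9·9 = 455
Reduce mod 90: x ≡ 5
Check: 5 mod 9 = 5 ✓, 5 mod 10 = 5 ✓

x ≡ 5 (mod 90)


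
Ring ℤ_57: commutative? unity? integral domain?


ℤ_57 is a commutative ring with unity 1; 57 = 3×19 is composite, so 3·19 ≡ 0 gives zero divisors (not an integral domain)
Commutative: Yes
Integral domain: No
Has unity: Yes

ℤ_57: Commutative=Yes, Unity=Yes


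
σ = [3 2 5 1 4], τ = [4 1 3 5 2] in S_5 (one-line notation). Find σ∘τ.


σ∘τ: apply τ first, then σ
1 →τ 4 →σ 1
2 →τ 1 →σ 3
3 →τ 3 →σ 5
4 →τ 5 →σ 4
5 →τ 2 →σ 2

σ∘τ = [1 3 5 4 2]


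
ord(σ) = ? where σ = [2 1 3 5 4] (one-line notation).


Cycle decomposition: (1 2) (4 5)
Cycle lengths: 2, 2
Order = lcm(2, 2) = 2

ord(σ) = 2


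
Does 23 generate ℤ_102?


g generates ℤ_n iff gcd(g, n) = 1
gcd(23, 102) = 1
Since gcd = 1, 23 is a generator.

Yes, 23 generates ℤ_102


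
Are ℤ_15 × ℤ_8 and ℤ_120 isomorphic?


Comparing ℤ_15 × ℤ_8 and ℤ_120:
gcd(15,8) = 1, so ℤ_15 × ℤ_8 ≅ ℤ_120 (CRT)

Yes, ℤ_15 × ℤ_8 ≅ ℤ_120


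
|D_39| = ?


|D_n| = 2n (n rotations and n reflections)
|D_39| = 2×39 = 78

|D_39| = 78


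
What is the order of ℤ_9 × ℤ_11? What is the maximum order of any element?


|ℤ_9 × ℤ_11| = 9 × 11 = 99
Max element order = lcm(9,11) = 99
Cyclic? Yes (gcd=1)

|ℤ_9×ℤ_11| = 99, max element order = 99


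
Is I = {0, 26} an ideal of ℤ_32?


Check ideal conditions for I = {0, 26} in ℤ_32:
(1) I is an additive subgroup? No
(2) For r ∈ ℤ_32 and a ∈ I: r·a ∈ I? No  [counterexample: r=2, a=26, r·a mod 32 = 20 ∉ I]

No, I is not an ideal of ℤ_32


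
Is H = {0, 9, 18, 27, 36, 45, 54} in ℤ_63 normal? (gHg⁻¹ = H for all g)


H = {0, 9, 18, 27, 36, 45, 54} in ℤ_63
ℤ_63 is abelian; every subgroup of an abelian group is normal

Yes, normal subgroup


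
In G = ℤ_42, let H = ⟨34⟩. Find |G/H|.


|⟨34⟩| = n / gcd(34, 42) = 42 / 2 = 21
H is normal (ℤ_42 is abelian).
|G/H| = |G| / |H| = 42 / 21 = 2

|G/H| = 2


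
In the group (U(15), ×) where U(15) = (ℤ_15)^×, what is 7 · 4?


Operation: multiplication mod 15
7 · 4 = (a × b) mod 15 with a = 7, b = 4

7 · 4 = 13


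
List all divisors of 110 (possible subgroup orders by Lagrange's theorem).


Lagrange's theorem: |H| divides |G|
|G| = 110
Divisors of 110: 1, 2, 5, 10, 11, 22, 55, 110

Possible subgroup orders: {1, 2, 5, 10, 11, 22, 55, 110}


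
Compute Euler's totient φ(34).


Factor n: 34 = 2 × 17
φ(n) = n · ∏(1 - 1/p) over distinct primes p | n
φ(34) = 34 · (1 - 1/2) · (1 - 1/17) = 16

φ(34) = 16


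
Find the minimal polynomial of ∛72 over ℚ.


∛72 satisfies x³ - 72 = 0, irreducible over ℚ (no rational root; 72 is not a perfect cube)

Minimal polynomial: x³ - 72


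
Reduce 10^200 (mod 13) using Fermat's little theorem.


Fermat's little theorem: if p is prime and gcd(a,p)=1, then a^(p-1) ≡ 1 (mod p)
p = 13 is prime, gcd(10,13) = 1
Reduce exponent: 200 mod 12 = 8
So 10^200 ≡ 10^8 (mod 13)
10^8 mod 13 = 9

10^200 ≡ 9 (mod 13)


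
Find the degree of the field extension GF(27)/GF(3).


GF(27) = GF(3^3), so the extension degree is 3

[GF(27)/GF(3)] = 3


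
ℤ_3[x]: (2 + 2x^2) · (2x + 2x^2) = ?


Expand and collect like terms; reduce coefficients mod 3:
x^0: 2·0 = 0 ≡ 0 (mod 3)
x^1: 2·2 + 0·0 = 4 ≡ 1 (mod 3)
x^2: 2·2 + 0·2 + 2·0 = 4 ≡ 1 (mod 3)
x^3: 0·2 + 2·2 = 4 ≡ 1 (mod 3)
x^4: 2·2 = 4 ≡ 1 (mod 3)
Result: x + x^2 + x^3 + x^4

f · g = x + x^2 + x^3 + x^4


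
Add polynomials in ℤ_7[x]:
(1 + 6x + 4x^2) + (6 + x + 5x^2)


Add coefficients mod 7:
x^0: 1 + 6 = 0 (mod 7)
x^1: 6 + 1 = 0 (mod 7)
x^2: 4 + 5 = 2 (mod 7)
Result: 2x^2

f + g = 2x^2


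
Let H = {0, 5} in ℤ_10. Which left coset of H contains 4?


4 + H = {4 + h (mod 10) : h ∈ H}
4+0=4, 4+5=9

4 + H = {4, 9}


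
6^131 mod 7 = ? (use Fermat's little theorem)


Fermat's little theorem: if p is prime and gcd(a,p)=1, then a^(p-1) ≡ 1 (mod p)
p = 7 is prime, gcd(6,7) = 1
Reduce exponent: 131 mod 6 = 5
So 6^131 ≡ 6^5 (mod 7)
6^5 mod 7 = 6

6^131 ≡ 6 (mod 7)


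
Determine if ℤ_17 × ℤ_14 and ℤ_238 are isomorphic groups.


Comparing ℤ_17 × ℤ_14 and ℤ_238:
gcd(17,14) = 1, so ℤ_17 × ℤ_14 ≅ ℤ_238 (CRT)

Yes, ℤ_17 × ℤ_14 ≅ ℤ_238


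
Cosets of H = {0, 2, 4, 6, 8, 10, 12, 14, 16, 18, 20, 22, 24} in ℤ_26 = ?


H = {0, 2, 4, 6, 8, 10, 12, 14, 16, 18, 20, 22, 24}, |H| = 13
Number of cosets = |G|/|H| = 26/13 = 2
0 + H = {0, 2, 4, 6, 8, 10, 12, 14, 16, 18, 20, 22, 24}
1 + H = {1, 3, 5, 7, 9, 11, 13, 15, 17, 19, 21, 23, 25}

Cosets: 0+H={0,2,4,6,8,10,12,14,16,18,20,22,24}; 1+H={1,3,5,7,9,11,13,15,17,19,21,23,25}


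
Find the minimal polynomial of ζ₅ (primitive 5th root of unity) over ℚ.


ζ₅ is a root of Φ₅(x) = x⁴ + x³ + x² + x + 1, irreducible over ℚ

Minimal polynomial: x⁴ + x³ + x² + x + 1


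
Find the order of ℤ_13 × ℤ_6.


|A × B| = |A| · |B|
|ℤ_13 × ℤ_6| = 13 × 6 = 78

|ℤ_13 × ℤ_6| = 78


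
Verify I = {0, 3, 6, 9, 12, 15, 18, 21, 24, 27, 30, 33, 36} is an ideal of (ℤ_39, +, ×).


Check ideal conditions for I = {0, 3, 6, 9, 12, 15, 18, 21, 24, 27, 30, 33, 36} in ℤ_39:
(1) I is an additive subgroup? Yes
(2) For r ∈ ℤ_39 and a ∈ I: r·a ∈ I? Yes

Yes, I is an ideal of ℤ_39


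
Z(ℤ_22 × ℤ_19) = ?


Z(G) = {g ∈ G | gx = xg for all x ∈ G}
Direct product of abelian groups is abelian, so Z(G) = G

Z(ℤ_22 × ℤ_19) = ℤ_22 × ℤ_19


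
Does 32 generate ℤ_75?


g generates ℤ_n iff gcd(g, n) = 1
gcd(32, 75) = 1
Since gcd = 1, 32 is a generator.

Yes, 32 generates ℤ_75


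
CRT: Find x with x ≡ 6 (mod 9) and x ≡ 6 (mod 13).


m₁ = 9, m₂ = 13, gcd = 1, so CRT applies. M = m₁·m₂ = 117
Let M₁ = M/m₁ = 13, M₂ = M/m₂ = 9
Find y₁ ≡ M₁⁻¹ (mod m₁): 13⁻¹ ≡ 7 (mod 9)
Find y₂ ≡ M₂⁻¹ (mod m₂): 9⁻¹ ≡ 3 (mod 13)
x = a₁·M₁·y₁ + a₂·M₂·y₂ = 6·13·7 + 6·9·3 = 708
Reduce mod 117: x ≡ 6
Check: 6 mod 9 = 6 ✓, 6 mod 13 = 6 ✓

x ≡ 6 (mod 117)


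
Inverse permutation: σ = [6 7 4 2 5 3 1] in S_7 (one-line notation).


To find σ⁻¹, swap domain and range:
σ(1) = 6 → σ⁻¹(6) = 1
σ(2) = 7 → σ⁻¹(7) = 2
σ(3) = 4 → σ⁻¹(4) = 3
σ(4) = 2 → σ⁻¹(2) = 4
σ(5) = 5 → σ⁻¹(5) = 5
σ(6) = 3 → σ⁻¹(3) = 6
σ(7) = 1 → σ⁻¹(1) = 7

σ⁻¹ = [7 4 6 3 5 1 2]


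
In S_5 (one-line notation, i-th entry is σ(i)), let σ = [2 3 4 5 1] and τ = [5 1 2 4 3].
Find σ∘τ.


σ∘τ: apply τ first, then σ
1 →τ 5 →σ 1
2 →τ 1 →σ 2
3 →τ 2 →σ 3
4 →τ 4 →σ 5
5 →τ 3 →σ 4

σ∘τ = [1 2 3 5 4]


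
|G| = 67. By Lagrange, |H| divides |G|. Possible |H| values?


Lagrange's theorem: |H| divides |G|
|G| = 67
Divisors of 67: 1, 67

Possible subgroup orders: {1, 67}


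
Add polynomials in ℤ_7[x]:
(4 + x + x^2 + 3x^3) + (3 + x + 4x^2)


Add coefficients mod 7:
x^0: 4 + 3 = 0 (mod 7)
x^1: 1 + 1 = 2 (mod 7)
x^2: 1 + 4 = 5 (mod 7)
x^3: 3 + 0 = 3 (mod 7)
Result: 2x + 5x^2 + 3x^3

f + g = 2x + 5x^2 + 3x^3


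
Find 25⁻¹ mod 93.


Use the extended Euclidean algorithm to write 1 = 25·s + 93·t; then s mod 93 is the inverse.
Euclidean algorithm:
  25 = 0·93 + 25
  93 = 3·25 + 18
  25 = 1·18 + 7
  18 = 2·7 + 4
  7 = 1·4 + 3
  4 = 1·3 + 1
  3 = 3·1 + 0
gcd(25,93) = 1
Back-substitution gives: 25·(-26) + 93·(7) = 1
So 25⁻¹ ≡ -26 ≡ 67 (mod 93)
Check: 25 × 67 = 1675 ≡ 1 (mod 93) ✓

25⁻¹ ≡ 67 (mod 93)


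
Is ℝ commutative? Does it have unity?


ℝ is a field: commutative, has unity, every nonzero element is a unit (hence an integral domain)
Commutative: Yes
Integral domain: Yes
Has unity: Yes

ℝ: Commutative=Yes, Unity=Yes


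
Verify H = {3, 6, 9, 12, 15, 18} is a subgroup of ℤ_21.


Subgroup test for H = {3, 6, 9, 12, 15, 18} in (ℤ_21, +):
(1) 0 ∈ H? No
(2) Closure: for all a,b ∈ H, (a+b) mod 21 ∈ H? No  [counterexample: 3 + 18 = 0 ∉ H]
(3) Inverses: for all a ∈ H, -a mod 21 ∈ H? Yes

No, H is not a subgroup of ℤ_21


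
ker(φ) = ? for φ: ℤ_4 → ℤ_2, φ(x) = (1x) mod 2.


Kernel = preimage of identity
ker(φ) = {x ∈ ℤ_4 : 1x ≡ 0 (mod 2)}. Since 2 | 4, φ is well-defined. The kernel is the cyclic subgroup ⟨2⟩ of ℤ_4 (order 2), i.e. {0, 2}

ker(φ) = {0, 2}


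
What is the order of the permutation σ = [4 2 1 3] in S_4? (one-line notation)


Cycle decomposition: (1 4 3)
Cycle lengths: 3
Order = lcm(3) = 3

ord(σ) = 3


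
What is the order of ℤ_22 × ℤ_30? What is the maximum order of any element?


|ℤ_22 × ℤ_30| = 22 × 30 = 660
Max element order = lcm(22,30) = 330
Cyclic? No (gcd=2)

|ℤ_22×ℤ_30| = 660, max element order = 330


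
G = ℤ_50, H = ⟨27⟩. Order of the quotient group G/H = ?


|⟨27⟩| = n / gcd(27, 50) = 50 / 1 = 50
H is normal (ℤ_50 is abelian).
|G/H| = |G| / |H| = 50 / 50 = 1

|G/H| = 1


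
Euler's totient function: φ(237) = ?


Factor n: 237 = 3 × 79
φ(n) = n · ∏(1 - 1/p) over distinct primes p | n
φ(237) = 237 · (1 - 1/3) · (1 - 1/79) = 156

φ(237) = 156


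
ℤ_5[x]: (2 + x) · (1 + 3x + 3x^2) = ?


Expand and collect like terms; reduce coefficients mod 5:
x^0: 2·1 = 2 ≡ 2 (mod 5)
x^1: 2·3 + 1·1 = 7 ≡ 2 (mod 5)
x^2: 2·3 + 1·3 = 9 ≡ 4 (mod 5)
x^3: 1·3 = 3 ≡ 3 (mod 5)
Result: 2 + 2x + 4x^2 + 3x^3

f · g = 2 + 2x + 4x^2 + 3x^3


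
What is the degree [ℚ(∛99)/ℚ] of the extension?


∛99 has minimal polynomial x³ - 99 (irreducible over ℚ since 99 is not a perfect cube)

[ℚ(∛99)/ℚ] = 3


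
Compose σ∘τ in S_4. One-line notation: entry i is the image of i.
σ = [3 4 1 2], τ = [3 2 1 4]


σ∘τ: apply τ first, then σ
1 →τ 3 →σ 1
2 →τ 2 →σ 4
3 →τ 1 →σ 3
4 →τ 4 →σ 2

σ∘τ = [1 4 3 2]


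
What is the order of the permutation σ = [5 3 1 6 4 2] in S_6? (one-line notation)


Cycle decomposition: (1 5 4 6 2 3)
Cycle lengths: 6
Order = lcm(6) = 6

ord(σ) = 6


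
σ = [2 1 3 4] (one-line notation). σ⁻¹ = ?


To find σ⁻¹, swap domain and range:
σ(1) = 2 → σ⁻¹(2) = 1
σ(2) = 1 → σ⁻¹(1) = 2
σ(3) = 3 → σ⁻¹(3) = 3
σ(4) = 4 → σ⁻¹(4) = 4

σ⁻¹ = [2 1 3 4]


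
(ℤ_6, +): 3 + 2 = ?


Operation: addition mod 6
3 + 2 = (a + b) mod 6 with a = 3, b = 2

3 + 2 = 5


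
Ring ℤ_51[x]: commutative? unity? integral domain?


ℤ_51 has zero divisors (3·17 ≡ 0), and these lift to constant zero divisors in ℤ_51[x]; so not an integral domain
Commutative: Yes
Integral domain: No
Has unity: Yes

ℤ_51[x]: Commutative=Yes, Unity=Yes


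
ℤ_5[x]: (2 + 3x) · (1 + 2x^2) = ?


Expand and collect like terms; reduce coefficients mod 5:
x^0: 2·1 = 2 ≡ 2 (mod 5)
x^1: 2·0 + 3·1 = 3 ≡ 3 (mod 5)
x^2: 2·2 + 3·0 = 4 ≡ 4 (mod 5)
x^3: 3·2 = 6 ≡ 1 (mod 5)
Result: 2 + 3x + 4x^2 + x^3

f · g = 2 + 3x + 4x^2 + x^3


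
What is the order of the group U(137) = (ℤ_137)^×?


U(n) is the group of units mod n; |U(n)| = φ(n)
|U(137)| = φ(137) = 136

|U(137) = (ℤ_137)^×| = 136


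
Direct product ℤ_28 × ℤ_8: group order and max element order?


|ℤ_28 × ℤ_8| = 28 × 8 = 224
Max element order = lcm(28,8) = 56
Cyclic? No (gcd=4)

|ℤ_28×ℤ_8| = 224, max element order = 56


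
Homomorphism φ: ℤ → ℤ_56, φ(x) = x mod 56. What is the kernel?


Kernel = preimage of identity
ker(φ) = {x ∈ ℤ : x ≡ 0 (mod 56)} = 56ℤ = {0, ±56, ±112, ...}

ker(φ) = 56ℤ


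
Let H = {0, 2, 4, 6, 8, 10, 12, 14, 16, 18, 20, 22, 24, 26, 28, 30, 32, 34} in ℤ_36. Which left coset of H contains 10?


10 + H = {10 + h (mod 36) : h ∈ H}
10+0=10, 10+2=12, 10+4=14, 10+6=16, 10+8=18, 10+10=20, 10+12=22, 10+14=24, 10+16=26, 10+18=28, 10+20=30, 10+22=32, 10+24=34, 10+26=0, 10+28=2, 10+30=4, 10+32=6, 10+34=8
10 + H = {0, 2, 4, 6, 8, 10, 12, 14, 16, 18, 20, 22, 24, 26, 28, 30, 32, 34} = 0 + H

10 + H = {0, 2, 4, 6, 8, 10, 12, 14, 16, 18, 20, 22, 24, 26, 28, 30, 32, 34}


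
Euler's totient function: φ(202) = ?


Factor n: 202 = 2 × 101
φ(n) = n · ∏(1 - 1/p) over distinct primes p | n
φ(202) = 202 · (1 - 1/2) · (1 - 1/101) = 100

φ(202) = 100


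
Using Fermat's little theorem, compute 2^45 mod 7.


Fermat's little theorem: if p is prime and gcd(a,p)=1, then a^(p-1) ≡ 1 (mod p)
p = 7 is prime, gcd(2,7) = 1
Reduce exponent: 45 mod 6 = 3
So 2^45 ≡ 2^3 (mod 7)
2^3 mod 7 = 1

2^45 ≡ 1 (mod 7)


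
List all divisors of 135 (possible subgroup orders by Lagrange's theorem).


Lagrange's theorem: |H| divides |G|
|G| = 135
Divisors of 135: 1, 3, 5, 9, 15, 27, 45, 135

Possible subgroup orders: {1, 3, 5, 9, 15, 27, 45, 135}


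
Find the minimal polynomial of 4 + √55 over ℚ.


Let α = 4 + √55. Then α - 4 = √55, so (α - 4)² = 55, giving α² - 8α - 39 = 0. Degree 2 and α ∉ ℚ, so this is the minimal polynomial.

Minimal polynomial: x² - 8x - 39


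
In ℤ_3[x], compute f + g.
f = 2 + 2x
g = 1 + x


Add coefficients mod 3:
x^0: 2 + 1 = 0 (mod 3)
x^1: 2 + 1 = 0 (mod 3)
Result: 0

f + g = 0


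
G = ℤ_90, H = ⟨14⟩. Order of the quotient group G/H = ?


|⟨14⟩| = n / gcd(14, 90) = 90 / 2 = 45
H is normal (ℤ_90 is abelian).
|G/H| = |G| / |H| = 90 / 45 = 2

|G/H| = 2


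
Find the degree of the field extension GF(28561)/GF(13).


GF(28561) = GF(13^4), so the extension degree is 4

[GF(28561)/GF(13)] = 4


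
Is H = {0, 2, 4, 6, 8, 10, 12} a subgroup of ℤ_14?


Subgroup test for H = {0, 2, 4, 6, 8, 10, 12} in (ℤ_14, +):
(1) 0 ∈ H? Yes
(2) Closure: for all a,b ∈ H, (a+b) mod 14 ∈ H? Yes
(3) Inverses: for all a ∈ H, -a mod 14 ∈ H? Yes

Yes, H is a subgroup of ℤ_14


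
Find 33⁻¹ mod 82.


Use the extended Euclidean algorithm to write 1 = 33·s + 82·t; then s mod 82 is the inverse.
Euclidean algorithm:
  33 = 0·82 + 33
  82 = 2·33 + 16
  33 = 2·16 + 1
  16 = 16·1 + 0
gcd(33,82) = 1
Back-substitution gives: 33·(5) + 82·(-2) = 1
So 33⁻¹ ≡ 5 ≡ 5 (mod 82)
Check: 33 × 5 = 165 ≡ 1 (mod 82) ✓

33⁻¹ ≡ 5 (mod 82)


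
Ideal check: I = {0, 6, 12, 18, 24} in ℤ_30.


Check ideal conditions for I = {0, 6, 12, 18, 24} in ℤ_30:
(1) I is an additive subgroup? Yes
(2) For r ∈ ℤ_30 and a ∈ I: r·a ∈ I? Yes

Yes, I is an ideal of ℤ_30


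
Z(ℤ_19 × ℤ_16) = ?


Z(G) = {g ∈ G | gx = xg for all x ∈ G}
Direct product of abelian groups is abelian, so Z(G) = G

Z(ℤ_19 × ℤ_16) = ℤ_19 × ℤ_16


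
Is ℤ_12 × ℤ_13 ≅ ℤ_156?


Comparing ℤ_12 × ℤ_13 and ℤ_156:
gcd(12,13) = 1, so ℤ_12 × ℤ_13 ≅ ℤ_156 (CRT)

Yes, ℤ_12 × ℤ_13 ≅ ℤ_156


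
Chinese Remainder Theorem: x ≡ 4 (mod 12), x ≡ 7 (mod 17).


m₁ = 12, m₂ = 17, gcd = 1, so CRT applies. M = m₁·m₂ = 204
Let M₁ = M/m₁ = 17, M₂ = M/m₂ = 12
Find y₁ ≡ M₁⁻¹ (mod m₁): 17⁻¹ ≡ 5 (mod 12)
Find y₂ ≡ M₂⁻¹ (mod m₂): 12⁻¹ ≡ 10 (mod 17)
x = a₁·M₁·y₁ + a₂·M₂·y₂ = 4·17·5 + 7·12·10 = 1180
Reduce mod 204: x ≡ 160
Check: 160 mod 12 = 4 ✓, 160 mod 17 = 7 ✓

x ≡ 160 (mod 204)


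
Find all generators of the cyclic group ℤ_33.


g generates ℤ_n iff gcd(g,n) = 1
Prime factors of 33: 3, 11
Generators are g ∈ {1,...,32} not divisible by any of these primes.
Generators: {1, 2, 4, 5, 7, 8, 10, 13, 14, 16, 17, 19, 20, 23, 25, 26, 28, 29, 31, 32}
Number of generators = φ(33) = 20

Generators of ℤ_33 = {1, 2, 4, 5, 7, 8, 10, 13, 14, 16, 17, 19, 20, 23, 25, 26, 28, 29, 31, 32}


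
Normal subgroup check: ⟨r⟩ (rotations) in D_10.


H = ⟨r⟩ (rotations) in D_10
The rotation subgroup ⟨r⟩ has index 2 in D_10, so it is normal

Yes, normal subgroup


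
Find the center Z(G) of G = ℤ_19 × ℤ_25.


Z(G) = {g ∈ G | gx = xg for all x ∈ G}
Direct product of abelian groups is abelian, so Z(G) = G

Z(ℤ_19 × ℤ_25) = ℤ_19 × ℤ_25


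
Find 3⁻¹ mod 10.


Use the extended Euclidean algorithm to write 1 = 3·s + 10·t; then s mod 10 is the inverse.
Euclidean algorithm:
  3 = 0·10 + 3
  10 = 3·3 + 1
  3 = 3·1 + 0
gcd(3,10) = 1
Back-substitution gives: 3·(-3) + 10·(1) = 1
So 3⁻¹ ≡ -3 ≡ 7 (mod 10)
Check: 3 × 7 = 21 ≡ 1 (mod 10) ✓

3⁻¹ ≡ 7 (mod 10)


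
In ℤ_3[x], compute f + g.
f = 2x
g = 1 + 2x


Add coefficients mod 3:
x^0: 0 + 1 = 1 (mod 3)
x^1: 2 + 2 = 1 (mod 3)
Result: 1 + x

f + g = 1 + x


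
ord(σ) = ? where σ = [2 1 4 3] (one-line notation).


Cycle decomposition: (1 2) (3 4)
Cycle lengths: 2, 2
Order = lcm(2, 2) = 2

ord(σ) = 2


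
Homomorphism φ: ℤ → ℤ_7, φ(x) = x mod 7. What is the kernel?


Kernel = preimage of identity
ker(φ) = {x ∈ ℤ : x ≡ 0 (mod 7)} = 7ℤ = {0, ±7, ±14, ...}

ker(φ) = 7ℤ


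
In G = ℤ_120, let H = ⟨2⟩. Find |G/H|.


|⟨2⟩| = n / gcd(2, 120) = 120 / 2 = 60
H is normal (ℤ_120 is abelian).
|G/H| = |G| / |H| = 120 / 60 = 2

|G/H| = 2


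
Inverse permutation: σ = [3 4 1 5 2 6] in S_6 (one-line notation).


To find σ⁻¹, swap domain and range:
σ(1) = 3 → σ⁻¹(3) = 1
σ(2) = 4 → σ⁻¹(4) = 2
σ(3) = 1 → σ⁻¹(1) = 3
σ(4) = 5 → σ⁻¹(5) = 4
σ(5) = 2 → σ⁻¹(2) = 5
σ(6) = 6 → σ⁻¹(6) = 6

σ⁻¹ = [3 5 1 2 4 6]


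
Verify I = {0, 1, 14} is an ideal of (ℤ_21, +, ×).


Check ideal conditions for I = {0, 1, 14} in ℤ_21:
(1) I is an additive subgroup? No
(2) For r ∈ ℤ_21 and a ∈ I: r·a ∈ I? No  [counterexample: r=2, a=1, r·a mod 21 = 2 ∉ I]

No, I is not an ideal of ℤ_21


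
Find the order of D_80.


|D_n| = 2n (n rotations and n reflections)
|D_80| = 2×80 = 160

|D_80| = 160


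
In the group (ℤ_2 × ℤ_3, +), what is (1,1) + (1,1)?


Operation: componentwise addition mod (2, 3)
(1,1) + (1,1) = ((a₁+b₁) mod 2, (a₂+b₂) mod 3) with a = (1,1), b = (1,1)

(1,1) + (1,1) = (0,2)


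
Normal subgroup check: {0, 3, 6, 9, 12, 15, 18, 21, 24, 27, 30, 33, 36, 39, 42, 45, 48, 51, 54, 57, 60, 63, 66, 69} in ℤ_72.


H = {0, 3, 6, 9, 12, 15, 18, 21, 24, 27, 30, 33, 36, 39, 42, 45, 48, 51, 54, 57, 60, 63, 66, 69} in ℤ_72
ℤ_72 is abelian; every subgroup of an abelian group is normal

Yes, normal subgroup


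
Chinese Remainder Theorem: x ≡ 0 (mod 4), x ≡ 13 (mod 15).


m₁ = 4, m₂ = 15, gcd = 1, so CRT applies. M = m₁·m₂ = 60
Let M₁ = M/m₁ = 15, M₂ = M/m₂ = 4
Find y₁ ≡ M₁⁻¹ (mod m₁): 15⁻¹ ≡ 3 (mod 4)
Find y₂ ≡ M₂⁻¹ (mod m₂): 4⁻¹ ≡ 4 (mod 15)
x = a₁·M₁·y₁ + a₂·M₂·y₂ = 0·15·3 + 13·4·4 = 208
Reduce mod 60: x ≡ 28
Check: 28 mod 4 = 0 ✓, 28 mod 15 = 13 ✓

x ≡ 28 (mod 60)


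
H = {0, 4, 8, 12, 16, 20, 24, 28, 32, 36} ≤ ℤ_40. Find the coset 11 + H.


11 + H = {11 + h (mod 40) : h ∈ H}
11+0=11, 11+4=15, 11+8=19, 11+12=23, 11+16=27, 11+20=31, 11+24=35, 11+28=39, 11+32=3, 11+36=7
11 + H = {3, 7, 11, 15, 19, 23, 27, 31, 35, 39} = 3 + H

11 + H = {3, 7, 11, 15, 19, 23, 27, 31, 35, 39}


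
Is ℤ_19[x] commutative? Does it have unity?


ℤ_19 is a field (n prime), so ℤ_19[x] is a commutative integral domain with unity
Commutative: Yes
Integral domain: Yes
Has unity: Yes

ℤ_19[x]: Commutative=Yes, Unity=Yes


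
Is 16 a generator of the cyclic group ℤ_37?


g generates ℤ_n iff gcd(g, n) = 1
gcd(16, 37) = 1
Since gcd = 1, 16 is a generator.

Yes, 16 generates ℤ_37


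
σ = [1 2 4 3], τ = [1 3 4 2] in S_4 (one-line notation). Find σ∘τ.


σ∘τ: apply τ first, then σ
1 →τ 1 →σ 1
2 →τ 3 →σ 4
3 →τ 4 →σ 3
4 →τ 2 →σ 2

σ∘τ = [1 4 3 2]


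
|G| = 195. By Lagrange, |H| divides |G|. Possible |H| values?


Lagrange's theorem: |H| divides |G|
|G| = 195
Divisors of 195: 1, 3, 5, 13, 15, 39, 65, 195

Possible subgroup orders: {1, 3, 5, 13, 15, 39, 65, 195}


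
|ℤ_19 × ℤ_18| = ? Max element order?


|ℤ_19 × ℤ_18| = 19 × 18 = 342
Max element order = lcm(19,18) = 342
Cyclic? Yes (gcd=1)

|ℤ_19×ℤ_18| = 342, max element order = 342


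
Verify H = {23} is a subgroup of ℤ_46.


Subgroup test for H = {23} in (ℤ_46, +):
(1) 0 ∈ H? No
(2) Closure: for all a,b ∈ H, (a+b) mod 46 ∈ H? No  [counterexample: 23 + 23 = 0 ∉ H]
(3) Inverses: for all a ∈ H, -a mod 46 ∈ H? Yes

No, H is not a subgroup of ℤ_46


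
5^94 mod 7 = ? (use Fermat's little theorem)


Fermat's little theorem: if p is prime and gcd(a,p)=1, then a^(p-1) ≡ 1 (mod p)
p = 7 is prime, gcd(5,7) = 1
Reduce exponent: 94 mod 6 = 4
So 5^94 ≡ 5^4 (mod 7)
5^4 mod 7 = 2

5^94 ≡ 2 (mod 7)


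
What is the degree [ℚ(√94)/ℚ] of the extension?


√94 has minimal polynomial x² - 94 (irreducible over ℚ since 94 is squarefree)

[ℚ(√94)/ℚ] = 2


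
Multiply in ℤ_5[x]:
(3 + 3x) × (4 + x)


Expand and collect like terms; reduce coefficients mod 5:
x^0: 3·4 = 12 ≡ 2 (mod 5)
x^1: 3·1 + 3·4 = 15 ≡ 0 (mod 5)
x^2: 3·1 = 3 ≡ 3 (mod 5)
Result: 2 + 3x^2

f · g = 2 + 3x^2


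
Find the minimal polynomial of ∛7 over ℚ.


∛7 satisfies x³ - 7 = 0, irreducible over ℚ (no rational root; 7 is not a perfect cube)

Minimal polynomial: x³ - 7


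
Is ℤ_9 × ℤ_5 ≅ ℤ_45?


Comparing ℤ_9 × ℤ_5 and ℤ_45:
gcd(9,5) = 1, so ℤ_9 × ℤ_5 ≅ ℤ_45 (CRT)

Yes, ℤ_9 × ℤ_5 ≅ ℤ_45


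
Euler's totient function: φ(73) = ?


Factor n: 73 = 73
φ(n) = n · ∏(1 - 1/p) over distinct primes p | n
φ(73) = 73 · (1 - 1/73) = 72

φ(73) = 72


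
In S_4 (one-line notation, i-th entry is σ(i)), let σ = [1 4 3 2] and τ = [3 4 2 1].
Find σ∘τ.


σ∘τ: apply τ first, then σ
1 →τ 3 →σ 3
2 →τ 4 →σ 2
3 →τ 2 →σ 4
4 →τ 1 →σ 1

σ∘τ = [3 2 4 1]


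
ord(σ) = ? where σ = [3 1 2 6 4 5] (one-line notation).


Cycle decomposition: (1 3 2) (4 6 5)
Cycle lengths: 3, 3
Order = lcm(3, 3) = 3

ord(σ) = 3


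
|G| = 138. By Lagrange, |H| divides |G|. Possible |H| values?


Lagrange's theorem: |H| divides |G|
|G| = 138
Divisors of 138: 1, 2, 3, 6, 23, 46, 69, 138

Possible subgroup orders: {1, 2, 3, 6, 23, 46, 69, 138}


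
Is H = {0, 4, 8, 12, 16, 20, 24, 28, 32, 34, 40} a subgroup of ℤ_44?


Subgroup test for H = {0, 4, 8, 12, 16, 20, 24, 28, 32, 34, 40} in (ℤ_44, +):
(1) 0 ∈ H? Yes
(2) Closure: for all a,b ∈ H, (a+b) mod 44 ∈ H? No  [counterexample: 4 + 32 = 36 ∉ H]
(3) Inverses: for all a ∈ H, -a mod 44 ∈ H? No

No, H is not a subgroup of ℤ_44


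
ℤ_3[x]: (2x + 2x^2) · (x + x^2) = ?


Expand and collect like terms; reduce coefficients mod 3:
x^0: 0·0 = 0 ≡ 0 (mod 3)
x^1: 0·1 + 2·0 = 0 ≡ 0 (mod 3)
x^2: 0·1 + 2·1 + 2·0 = 2 ≡ 2 (mod 3)
x^3: 2·1 + 2·1 = 4 ≡ 1 (mod 3)
x^4: 2·1 = 2 ≡ 2 (mod 3)
Result: 2x^2 + x^3 + 2x^4

f · g = 2x^2 + x^3 + 2x^4


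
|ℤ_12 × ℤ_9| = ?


|A × B| = |A| · |B|
|ℤ_12 × ℤ_9| = 12 × 9 = 108

|ℤ_12 × ℤ_9| = 108


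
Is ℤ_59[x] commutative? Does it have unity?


ℤ_59 is a field (n prime), so ℤ_59[x] is a commutative integral domain with unity
Commutative: Yes
Integral domain: Yes
Has unity: Yes

ℤ_59[x]: Commutative=Yes, Unity=Yes


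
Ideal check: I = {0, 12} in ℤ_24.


Check ideal conditions for I = {0, 12} in ℤ_24:
(1) I is an additive subgroup? Yes
(2) For r ∈ ℤ_24 and a ∈ I: r·a ∈ I? Yes

Yes, I is an ideal of ℤ_24


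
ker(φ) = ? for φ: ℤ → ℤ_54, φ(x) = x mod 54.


Kernel = preimage of identity
ker(φ) = {x ∈ ℤ : x ≡ 0 (mod 54)} = 54ℤ = {0, ±54, ±108, ...}

ker(φ) = 54ℤ


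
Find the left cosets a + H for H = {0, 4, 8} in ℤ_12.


H = {0, 4, 8}, |H| = 3
Number of cosets = |G|/|H| = 12/3 = 4
0 + H = {0, 4, 8}
1 + H = {1, 5, 9}
2 + H = {2, 6, 10}
3 + H = {3, 7, 11}

Cosets: 0+H={0,4,8}; 1+H={1,5,9}; 2+H={2,6,10}; 3+H={3,7,11}


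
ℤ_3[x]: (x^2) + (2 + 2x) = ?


Add coefficients mod 3:
x^0: 0 + 2 = 2 (mod 3)
x^1: 0 + 2 = 2 (mod 3)
x^2: 1 + 0 = 1 (mod 3)
Result: 2 + 2x + x^2

f + g = 2 + 2x + x^2


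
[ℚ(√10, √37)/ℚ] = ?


[ℚ(√10,√37):ℚ] = [ℚ(√10,√37):ℚ(√10)]·[ℚ(√10):ℚ] = 2·2 = 4

[ℚ(√10, √37)/ℚ] = 4


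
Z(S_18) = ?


Z(G) = {g ∈ G | gx = xg for all x ∈ G}
S_n is non-abelian for n ≥ 3; Z(S_18) is trivial

Z(S_18) = {e}


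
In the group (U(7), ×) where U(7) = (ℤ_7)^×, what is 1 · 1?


Operation: multiplication mod 7
1 · 1 = (a × b) mod 7 with a = 1, b = 1

1 · 1 = 1


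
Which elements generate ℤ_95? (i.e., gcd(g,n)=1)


g generates ℤ_n iff gcd(g,n) = 1
Prime factors of 95: 5, 19
Generators are g ∈ {1,...,94} not divisible by any of these primes.
Generators: {1, 2, 3, 4, 6, 7, 8, 9, 11, 12, 13, 14, 16, 17, 18, 21, 22, 23, 24, 26, 27, 28, 29, 31, 32, 33, 34, 36, 37, 39, 41, 42, 43, 44, 46, 47, 48, 49, 51, 52, 53, 54, 56, 58, 59, 61, 62, 63, 64, 66, 67, 68, 69, 71, 72, 73, 74, 77, 78, 79, 81, 82, 83, 84, 86, 87, 88, 89, 91, 92, 93, 94}
Number of generators = φ(95) = 72

Generators of ℤ_95 = {1, 2, 3, 4, 6, 7, 8, 9, 11, 12, 13, 14, 16, 17, 18, 21, 22, 23, 24, 26, 27, 28, 29, 31, 32, 33, 34, 36, 37, 39, 41, 42, 43, 44, 46, 47, 48, 49, 51, 52, 53, 54, 56, 58, 59, 61, 62, 63, 64, 66, 67, 68, 69, 71, 72, 73, 74, 77, 78, 79, 81, 82, 83, 84, 86, 87, 88, 89, 91, 92, 93, 94}


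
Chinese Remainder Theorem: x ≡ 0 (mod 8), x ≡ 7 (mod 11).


m₁ = 8, m₂ = 11, gcd = 1, so CRT applies. M = m₁·m₂ = 88
Let M₁ = M/m₁ = 11, M₂ = M/m₂ = 8
Find y₁ ≡ M₁⁻¹ (mod m₁): 11⁻¹ ≡ 3 (mod 8)
Find y₂ ≡ M₂⁻¹ (mod m₂): 8⁻¹ ≡ 7 (mod 11)
x = a₁·M₁·y₁ + a₂·M₂·y₂ = 0·11·3 + 7·8·7 = 392
Reduce mod 88: x ≡ 40
Check: 40 mod 8 = 0 ✓, 40 mod 11 = 7 ✓

x ≡ 40 (mod 88)


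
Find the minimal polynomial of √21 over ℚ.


√21 satisfies x² - 21 = 0, irreducible over ℚ since 21 is squarefree

Minimal polynomial: x² - 21


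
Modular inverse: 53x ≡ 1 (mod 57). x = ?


Use the extended Euclidean algorithm to write 1 = 53·s + 57·t; then s mod 57 is the inverse.
Euclidean algorithm:
  53 = 0·57 + 53
  57 = 1·53 + 4
  53 = 13·4 + 1
  4 = 4·1 + 0
gcd(53,57) = 1
Back-substitution gives: 53·(14) + 57·(-13) = 1
So 53⁻¹ ≡ 14 ≡ 14 (mod 57)
Check: 53 × 14 = 742 ≡ 1 (mod 57) ✓

53⁻¹ ≡ 14 (mod 57)


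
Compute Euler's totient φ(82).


Factor n: 82 = 2 × 41
φ(n) = n · ∏(1 - 1/p) over distinct primes p | n
φ(82) = 82 · (1 - 1/2) · (1 - 1/41) = 40

φ(82) = 40


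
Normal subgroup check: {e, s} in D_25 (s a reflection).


H = {e, s} in D_25 (s a reflection)
r·s·r⁻¹ = sr⁻² ≠ s for n ≥ 3, so {e, s} is not closed under conjugation

No, not a normal subgroup


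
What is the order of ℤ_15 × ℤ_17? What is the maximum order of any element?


|ℤ_15 × ℤ_17| = 15 × 17 = 255
Max element order = lcm(15,17) = 255
Cyclic? Yes (gcd=1)

|ℤ_15×ℤ_17| = 255, max element order = 255


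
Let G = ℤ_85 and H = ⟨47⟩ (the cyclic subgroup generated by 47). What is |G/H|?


|⟨47⟩| = n / gcd(47, 85) = 85 / 1 = 85
H is normal (ℤ_85 is abelian).
|G/H| = |G| / |H| = 85 / 85 = 1

|G/H| = 1


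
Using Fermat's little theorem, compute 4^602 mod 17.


Fermat's little theorem: if p is prime and gcd(a,p)=1, then a^(p-1) ≡ 1 (mod p)
p = 17 is prime, gcd(4,17) = 1
Reduce exponent: 602 mod 16 = 10
So 4^602 ≡ 4^10 (mod 17)
4^10 mod 17 = 16

4^602 ≡ 16 (mod 17)


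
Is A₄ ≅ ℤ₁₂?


Comparing A₄ and ℤ₁₂:
A₄ is non-abelian, ℤ₁₂ is abelian

No, A₄ ≇ ℤ₁₂


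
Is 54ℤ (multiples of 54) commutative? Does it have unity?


54ℤ is a commutative ring under +,× but has no multiplicative identity (1 ∉ 54ℤ); it has no zero divisors, but without unity it is not an integral domain
Commutative: Yes
Integral domain: No
Has unity: No

54ℤ (multiples of 54): Commutative=Yes, Unity=No


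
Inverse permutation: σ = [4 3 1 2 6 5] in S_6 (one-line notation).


To find σ⁻¹, swap domain and range:
σ(1) = 4 → σ⁻¹(4) = 1
σ(2) = 3 → σ⁻¹(3) = 2
σ(3) = 1 → σ⁻¹(1) = 3
σ(4) = 2 → σ⁻¹(2) = 4
σ(5) = 6 → σ⁻¹(6) = 5
σ(6) = 5 → σ⁻¹(5) = 6

σ⁻¹ = [3 4 2 1 6 5]


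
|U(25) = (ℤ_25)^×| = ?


U(n) is the group of units mod n; |U(n)| = φ(n)
|U(25)| = φ(25) = 20

|U(25) = (ℤ_25)^×| = 20


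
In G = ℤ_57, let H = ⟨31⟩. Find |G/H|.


|⟨31⟩| = n / gcd(31, 57) = 57 / 1 = 57
H is normal (ℤ_57 is abelian).
|G/H| = |G| / |H| = 57 / 57 = 1

|G/H| = 1


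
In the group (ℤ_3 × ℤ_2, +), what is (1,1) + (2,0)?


Operation: componentwise addition mod (3, 2)
(1,1) + (2,0) = ((a₁+b₁) mod 3, (a₂+b₂) mod 2) with a = (1,1), b = (2,0)

(1,1) + (2,0) = (0,1)


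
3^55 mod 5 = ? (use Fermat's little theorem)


Fermat's little theorem: if p is prime and gcd(a,p)=1, then a^(p-1) ≡ 1 (mod p)
p = 5 is prime, gcd(3,5) = 1
Reduce exponent: 55 mod 4 = 3
So 3^55 ≡ 3^3 (mod 5)
3^3 mod 5 = 2

3^55 ≡ 2 (mod 5)


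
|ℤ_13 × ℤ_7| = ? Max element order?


|ℤ_13 × ℤ_7| = 13 × 7 = 91
Max element order = lcm(13,7) = 91
Cyclic? Yes (gcd=1)

|ℤ_13×ℤ_7| = 91, max element order = 91


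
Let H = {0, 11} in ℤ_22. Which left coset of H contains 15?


15 + H = {15 + h (mod 22) : h ∈ H}
15+0=15, 15+11=4
15 + H = {4, 15} = 4 + H

15 + H = {4, 15}
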